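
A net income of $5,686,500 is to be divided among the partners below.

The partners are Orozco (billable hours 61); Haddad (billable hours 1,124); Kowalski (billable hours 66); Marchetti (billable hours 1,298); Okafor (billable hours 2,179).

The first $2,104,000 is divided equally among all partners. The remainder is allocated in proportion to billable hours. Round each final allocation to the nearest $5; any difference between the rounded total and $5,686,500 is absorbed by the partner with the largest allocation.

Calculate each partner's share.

Equal tier: $2,104,000 ÷ 5 = $420,800 apiece.
Remainder $3,582,500 by billable hours (total 4,728): Orozco 46,220.92 → $46,220; Haddad 851,677.24 → $851,675; Kowalski 50,009.52 → $50,010; Marchetti 983,520.52 → $983,520; Okafor 1,651,071.81 → $1,651,070.
Rounding difference +$5 on remainder applied to Okafor.
Totals: Orozco $420,800 + $46,220 = $467,020; Haddad $420,800 + $851,675 = $1,272,475; Kowalski $420,800 + $50,010 = $470,810; Marchetti $420,800 + $983,520 = $1,404,320; Okafor $420,800 + $1,651,075 = $2,071,875.

Orozco: $467,020 | Haddad: $1,272,475 | Kowalski: $470,810 | Marchetti: $1,404,320 | Okafor: $2,071,875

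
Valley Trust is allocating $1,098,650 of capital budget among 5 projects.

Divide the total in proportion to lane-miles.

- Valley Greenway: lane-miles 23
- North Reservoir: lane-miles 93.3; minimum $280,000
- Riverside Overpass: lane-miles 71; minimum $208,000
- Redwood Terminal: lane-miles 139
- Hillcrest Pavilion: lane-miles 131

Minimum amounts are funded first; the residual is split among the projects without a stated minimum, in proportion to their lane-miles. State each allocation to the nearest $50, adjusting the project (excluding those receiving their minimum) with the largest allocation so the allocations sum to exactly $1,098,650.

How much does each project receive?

Fund the minimums — North Reservoir $280,000; Riverside Overpass $208,000. Residual $610,650.
Residual split over remaining lane-miles 293: Valley Greenway 47,934.98 → $47,950; Redwood Terminal 289,694.03 → $289,700; Hillcrest Pavilion 273,020.99 → $273,000.

Valley Greenway: $47,950 · North Reservoir: $280,000 · Riverside Overpass: $208,000 · Redwood Terminal: $289,700 · Hillcrest Pavilion: $273,000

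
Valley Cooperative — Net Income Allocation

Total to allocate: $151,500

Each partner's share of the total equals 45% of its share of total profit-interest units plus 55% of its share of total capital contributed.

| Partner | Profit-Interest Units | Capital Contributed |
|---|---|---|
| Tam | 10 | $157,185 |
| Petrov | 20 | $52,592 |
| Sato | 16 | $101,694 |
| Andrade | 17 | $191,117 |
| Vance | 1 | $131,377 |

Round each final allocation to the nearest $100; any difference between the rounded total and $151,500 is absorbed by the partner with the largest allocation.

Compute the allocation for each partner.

Totals — profit-interest units 64, capital contributed 633,965.
Composite weights (45% profit-interest units + 55% capital contributed): Tam 0.2067; Petrov 0.1863; Sato 0.2007; Andrade 0.2853; Vance 0.1210.
Raw shares: Tam 31,311.91; Petrov 28,217.10; Sato 30,409.87; Andrade 43,228.39; Vance 18,332.73.
After rounding ($100): Tam $31,300; Petrov $28,200; Sato $30,400; Andrade $43,200; Vance $18,300. Sum = $151,400.
Difference $151,500 − $151,400 = +$100 applied to largest allocation (Andrade): Andrade becomes $43,300.

Tam: $31,300; Petrov: $28,200; Sato: $30,400; Andrade: $43,300; Vance: $18,300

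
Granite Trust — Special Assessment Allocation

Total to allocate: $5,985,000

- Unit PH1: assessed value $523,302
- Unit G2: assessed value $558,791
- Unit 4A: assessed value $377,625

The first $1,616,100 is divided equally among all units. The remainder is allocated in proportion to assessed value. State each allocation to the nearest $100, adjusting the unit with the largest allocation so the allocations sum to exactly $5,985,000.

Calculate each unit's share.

First tranche $1,616,100 split equally: $538,700 each.
Remainder $4,368,900 by assessed value (total 1,459,718): Unit PH1 1,566,229.99 → $1,566,200; Unit G2 1,672,447.69 → $1,672,400; Unit 4A 1,130,222.32 → $1,130,200.
Rounding difference +$100 on remainder applied to Unit G2.
Totals: Unit PH1 $538,700 + $1,566,200 = $2,104,900; Unit G2 $538,700 + $1,672,500 = $2,211,200; Unit 4A $538,700 + $1,130,200 = $1,668,900.

Unit PH1: $2,104,900 | Unit G2: $2,211,200 | Unit 4A: $1,668,900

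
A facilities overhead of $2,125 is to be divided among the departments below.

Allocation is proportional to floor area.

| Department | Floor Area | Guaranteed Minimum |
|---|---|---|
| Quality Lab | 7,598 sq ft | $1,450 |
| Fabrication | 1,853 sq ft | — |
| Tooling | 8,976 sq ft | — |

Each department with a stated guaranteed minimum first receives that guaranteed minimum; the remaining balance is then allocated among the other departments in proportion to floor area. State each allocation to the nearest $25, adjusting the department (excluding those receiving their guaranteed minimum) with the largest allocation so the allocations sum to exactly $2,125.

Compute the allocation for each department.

Guaranteed amounts: Quality Lab $1,450. Balance $675.
Balance split over remaining floor area 10,829: Fabrication 115.50 → $125; Tooling 559.50 → $550.

Quality Lab: $1,450; Fabrication: $125; Tooling: $550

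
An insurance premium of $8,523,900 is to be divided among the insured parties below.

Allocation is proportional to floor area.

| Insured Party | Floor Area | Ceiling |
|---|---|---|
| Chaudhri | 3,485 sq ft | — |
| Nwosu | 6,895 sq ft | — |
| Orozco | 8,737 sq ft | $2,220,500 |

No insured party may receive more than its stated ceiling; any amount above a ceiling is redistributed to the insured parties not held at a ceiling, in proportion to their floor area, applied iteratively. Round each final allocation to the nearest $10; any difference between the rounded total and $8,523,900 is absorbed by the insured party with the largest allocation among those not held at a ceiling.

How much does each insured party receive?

Chaudhri: $2,116,310; Nwosu: $4,187,090; Orozco: $2,220,500

Sum of floor area: 19,117.
Pro-rata shares before constraints: Chaudhri 1,553,893.99; Nwosu 3,074,346.94; Orozco 3,895,659.06.
Capped: Orozco ($2,220,500); residual $6,303,400 reallocated over remaining floor area 10,380.
Redistributed shares: Chaudhri 2,116,314.93 → $2,116,310; Nwosu 4,187,085.07 → $4,187,090.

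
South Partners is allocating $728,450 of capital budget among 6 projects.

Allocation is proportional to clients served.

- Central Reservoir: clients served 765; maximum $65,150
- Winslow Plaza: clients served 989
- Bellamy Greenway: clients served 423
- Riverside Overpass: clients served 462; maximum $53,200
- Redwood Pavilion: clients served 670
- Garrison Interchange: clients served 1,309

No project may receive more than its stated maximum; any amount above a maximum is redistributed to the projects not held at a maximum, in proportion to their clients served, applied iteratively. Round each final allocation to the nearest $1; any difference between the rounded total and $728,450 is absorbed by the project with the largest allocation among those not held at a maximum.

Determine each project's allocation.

Central Reservoir: $65,150 | Winslow Plaza: $177,938 | Bellamy Greenway: $76,105 | Riverside Overpass: $53,200 | Redwood Pavilion: $120,545 | Garrison Interchange: $235,512

Sum of clients served: 4,618.
Pro-rata shares before constraints: Central Reservoir 120,672.21; Winslow Plaza 156,006.29; Bellamy Greenway 66,724.63; Riverside Overpass 72,876.55; Redwood Pavilion 105,686.77; Garrison Interchange 206,483.55.
Held at cap: Central Reservoir ($65,150), Riverside Overpass ($53,200); balance $610,100 reallocated over remaining clients served 3,391.
Redistributed shares: Winslow Plaza 177,938.34 → $177,938; Bellamy Greenway 76,105.07 → $76,105; Redwood Pavilion 120,544.68 → $120,545; Garrison Interchange 235,511.91 → $235,512.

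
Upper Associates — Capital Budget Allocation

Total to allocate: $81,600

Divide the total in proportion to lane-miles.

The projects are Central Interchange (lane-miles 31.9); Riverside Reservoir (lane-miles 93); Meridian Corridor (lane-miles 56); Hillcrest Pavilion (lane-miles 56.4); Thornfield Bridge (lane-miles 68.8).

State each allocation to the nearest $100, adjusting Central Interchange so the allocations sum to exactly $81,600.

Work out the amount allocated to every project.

Central Interchange: $8,600; Riverside Reservoir: $24,800; Meridian Corridor: $14,900; Hillcrest Pavilion: $15,000; Thornfield Bridge: $18,300

Lane-miles total: 306.1.
Raw shares: Central Interchange 31.9/306.1 × $81,600 = 8,503.89; Riverside Reservoir 93/306.1 × $81,600 = 24,791.90; Meridian Corridor 56/306.1 × $81,600 = 14,928.45; Hillcrest Pavilion 56.4/306.1 × $81,600 = 15,035.09; Thornfield Bridge 68.8/306.1 × $81,600 = 18,340.67.
At nearest $100: Central Interchange $8,500; Riverside Reservoir $24,800; Meridian Corridor $14,900; Hillcrest Pavilion $15,000; Thornfield Bridge $18,300. Sum = $81,500.
Difference $81,600 − $81,500 = +$100 applied to Central Interchange: Central Interchange becomes $8,600.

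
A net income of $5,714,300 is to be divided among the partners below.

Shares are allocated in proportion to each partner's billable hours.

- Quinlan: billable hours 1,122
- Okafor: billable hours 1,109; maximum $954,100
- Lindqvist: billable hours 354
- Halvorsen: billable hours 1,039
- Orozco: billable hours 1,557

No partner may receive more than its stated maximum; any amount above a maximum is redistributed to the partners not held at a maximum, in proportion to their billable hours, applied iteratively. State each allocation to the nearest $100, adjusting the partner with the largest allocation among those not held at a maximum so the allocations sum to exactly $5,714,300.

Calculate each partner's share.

Quinlan: $1,311,600 | Okafor: $954,100 | Lindqvist: $413,800 | Halvorsen: $1,214,600 | Orozco: $1,820,200

Billable hours total: 5,181.
Proportional shares (ignoring caps): Quinlan 1,237,491.72; Okafor 1,223,153.58; Lindqvist 390,438.56; Halvorsen 1,145,948.21; Orozco 1,717,267.92.
Held at cap: Okafor ($954,100); residual $4,760,200 reallocated over remaining billable hours 4,072.
Shares after redistribution: Quinlan 1,311,626.82 → $1,311,600; Lindqvist 413,828.78 → $413,800; Halvorsen 1,214,599.17 → $1,214,600; Orozco 1,820,145.24 → $1,820,100.
Rounding difference +$100 applied to Orozco → $1,820,200.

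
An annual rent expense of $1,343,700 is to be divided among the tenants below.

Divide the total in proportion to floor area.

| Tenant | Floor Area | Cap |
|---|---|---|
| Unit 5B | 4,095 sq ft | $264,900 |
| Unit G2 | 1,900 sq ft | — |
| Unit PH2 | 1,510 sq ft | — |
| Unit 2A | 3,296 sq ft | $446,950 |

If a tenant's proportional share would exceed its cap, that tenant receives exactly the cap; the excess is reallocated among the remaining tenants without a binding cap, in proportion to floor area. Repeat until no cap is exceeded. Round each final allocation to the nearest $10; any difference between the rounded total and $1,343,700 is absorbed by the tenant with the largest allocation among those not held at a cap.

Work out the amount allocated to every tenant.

Floor area total: 10,801.
Pro-rata shares before constraints: Unit 5B 509,439.08; Unit G2 236,369.78; Unit PH2 187,851.77; Unit 2A 410,039.37.
Held at cap: Unit 5B ($264,900); balance $1,078,800 reallocated over remaining floor area 6,706.
Held at cap: Unit 2A ($446,950); balance $631,850 reallocated over remaining floor area 3,410.
Remaining shares: Unit G2 352,057.18 → $352,060; Unit PH2 279,792.82 → $279,790.

Unit 5B: $264,900; Unit G2: $352,060; Unit PH2: $279,790; Unit 2A: $446,950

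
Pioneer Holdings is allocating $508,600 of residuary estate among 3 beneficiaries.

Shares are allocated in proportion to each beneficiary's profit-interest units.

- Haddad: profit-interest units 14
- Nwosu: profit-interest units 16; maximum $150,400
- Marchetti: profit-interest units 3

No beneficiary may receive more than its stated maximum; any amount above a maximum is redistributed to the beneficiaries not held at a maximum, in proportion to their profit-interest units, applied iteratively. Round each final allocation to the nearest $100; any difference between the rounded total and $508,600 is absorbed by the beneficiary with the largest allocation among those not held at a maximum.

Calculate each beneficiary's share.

Haddad: $295,000 · Nwosu: $150,400 · Marchetti: $63,200

Total profit-interest units = 33.
Proportional shares (ignoring caps): Haddad 215,769.70; Nwosu 246,593.94; Marchetti 46,236.36.
Capped: Nwosu ($150,400); residual $358,200 reallocated over remaining profit-interest units 17.
Redistributed shares: Haddad 294,988.24 → $295,000; Marchetti 63,211.76 → $63,200.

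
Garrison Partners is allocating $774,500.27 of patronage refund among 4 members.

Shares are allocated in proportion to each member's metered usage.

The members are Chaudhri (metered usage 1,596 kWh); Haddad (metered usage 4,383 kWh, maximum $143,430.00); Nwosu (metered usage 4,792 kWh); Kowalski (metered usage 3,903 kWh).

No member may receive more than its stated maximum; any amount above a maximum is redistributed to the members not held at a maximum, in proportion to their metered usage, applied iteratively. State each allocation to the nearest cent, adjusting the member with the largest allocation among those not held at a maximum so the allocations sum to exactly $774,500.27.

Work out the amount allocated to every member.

Chaudhri: $97,870.78 · Haddad: $143,430.00 · Nwosu: $293,857.61 · Kowalski: $239,341.88

Sum of metered usage: 14,674.
Pro-rata shares before constraints: Chaudhri 84,237.5924; Haddad 231,336.6964; Nwosu 252,923.8990; Kowalski 206,002.0822.
Capped: Haddad ($143,430.00); remaining pool $631,070.27 reallocated over remaining metered usage 10,291.
Remaining shares: Chaudhri 97,870.7755 → $97,870.78; Nwosu 293,857.6167 → $293,857.62; Kowalski 239,341.8777 → $239,341.88.
Rounding difference −$0.01 applied to Nwosu → $293,857.61.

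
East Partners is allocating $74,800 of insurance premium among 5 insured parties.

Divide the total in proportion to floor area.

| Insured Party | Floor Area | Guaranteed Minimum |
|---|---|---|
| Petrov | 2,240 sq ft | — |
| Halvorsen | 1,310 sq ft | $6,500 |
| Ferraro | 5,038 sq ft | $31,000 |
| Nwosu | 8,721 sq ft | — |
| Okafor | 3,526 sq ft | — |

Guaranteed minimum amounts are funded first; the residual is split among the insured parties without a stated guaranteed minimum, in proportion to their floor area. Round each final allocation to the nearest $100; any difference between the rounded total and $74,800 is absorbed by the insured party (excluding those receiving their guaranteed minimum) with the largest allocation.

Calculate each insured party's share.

Petrov: $5,800 | Halvorsen: $6,500 | Ferraro: $31,000 | Nwosu: $22,400 | Okafor: $9,100

Guaranteed amounts: Halvorsen $6,500; Ferraro $31,000. Residual $37,300.
Residual split over remaining floor area 14,487: Petrov 5,767.38 → $5,800; Nwosu 22,454.15 → $22,500; Okafor 9,078.47 → $9,100.
Rounding difference −$100 applied to Nwosu → $22,400.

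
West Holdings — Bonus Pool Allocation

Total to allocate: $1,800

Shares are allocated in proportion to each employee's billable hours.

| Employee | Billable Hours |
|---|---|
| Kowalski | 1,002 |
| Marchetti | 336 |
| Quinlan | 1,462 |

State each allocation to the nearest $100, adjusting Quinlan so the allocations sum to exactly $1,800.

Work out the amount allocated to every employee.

Total billable hours = 2,800.
Unrounded shares: Kowalski 1,002/2,800 × $1,800 = 644.14; Marchetti 336/2,800 × $1,800 = 216.00; Quinlan 1,462/2,800 × $1,800 = 939.86.
At nearest $100: Kowalski $600; Marchetti $200; Quinlan $900. Sum = $1,700.
Difference $1,800 − $1,700 = +$100 applied to Quinlan: Quinlan becomes $1,000.

Kowalski: $600 | Marchetti: $200 | Quinlan: $1,000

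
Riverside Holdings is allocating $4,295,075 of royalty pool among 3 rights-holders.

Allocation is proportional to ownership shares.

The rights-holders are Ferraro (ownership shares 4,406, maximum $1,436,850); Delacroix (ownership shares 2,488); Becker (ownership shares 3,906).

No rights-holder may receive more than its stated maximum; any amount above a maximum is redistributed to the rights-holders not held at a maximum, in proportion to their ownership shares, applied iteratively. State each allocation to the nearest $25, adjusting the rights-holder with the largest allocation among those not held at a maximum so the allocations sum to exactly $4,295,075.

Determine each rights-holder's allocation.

Ferraro: $1,436,850 · Delacroix: $1,112,175 · Becker: $1,746,050

Total ownership shares = 10,800.
Unconstrained shares: Ferraro 1,752,231.52; Delacroix 989,458.02; Becker 1,553,385.46.
Cap binds for Ferraro ($1,436,850); balance $2,858,225 reallocated over remaining ownership shares 6,394.
Remaining shares: Delacroix 1,112,177.64 → $1,112,175; Becker 1,746,047.36 → $1,746,050.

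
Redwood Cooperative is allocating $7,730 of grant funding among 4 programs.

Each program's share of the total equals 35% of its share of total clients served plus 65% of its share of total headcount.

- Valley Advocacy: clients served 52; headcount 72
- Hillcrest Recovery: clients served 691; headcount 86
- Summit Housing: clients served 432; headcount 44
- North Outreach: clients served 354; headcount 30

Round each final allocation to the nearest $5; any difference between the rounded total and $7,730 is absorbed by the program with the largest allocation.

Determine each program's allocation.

Valley Advocacy: $1,650; Hillcrest Recovery: $3,090; Summit Housing: $1,715; North Outreach: $1,275

Totals — clients served 1,529, headcount 232.
Blended shares (35% clients served + 65% headcount): Valley Advocacy 0.2136; Hillcrest Recovery 0.3991; Summit Housing 0.2222; North Outreach 0.1651.
Raw shares: Valley Advocacy 1,651.34; Hillcrest Recovery 3,085.23; Summit Housing 1,717.33; North Outreach 1,276.11.
Rounded to nearest $5: Valley Advocacy $1,650; Hillcrest Recovery $3,085; Summit Housing $1,715; North Outreach $1,275. Sum = $7,725.
Difference $7,730 − $7,725 = +$5 applied to largest allocation (Hillcrest Recovery): Hillcrest Recovery becomes $3,090.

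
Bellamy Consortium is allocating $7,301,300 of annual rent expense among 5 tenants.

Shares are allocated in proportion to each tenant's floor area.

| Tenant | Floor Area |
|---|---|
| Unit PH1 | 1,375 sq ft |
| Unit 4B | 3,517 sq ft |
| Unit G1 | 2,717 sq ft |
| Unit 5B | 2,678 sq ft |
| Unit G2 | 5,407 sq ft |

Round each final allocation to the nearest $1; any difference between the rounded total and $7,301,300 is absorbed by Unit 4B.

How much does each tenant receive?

Unit PH1: $639,690 · Unit 4B: $1,636,208 · Unit G1: $1,264,027 · Unit 5B: $1,245,883 · Unit G2: $2,515,492

Floor area total: 15,694.
Unrounded shares: Unit PH1 1,375/15,694 × $7,301,300 = 639,689.53; Unit 4B 3,517/15,694 × $7,301,300 = 1,636,209.51; Unit G1 2,717/15,694 × $7,301,300 = 1,264,026.51; Unit 5B 2,678/15,694 × $7,301,300 = 1,245,882.59; Unit G2 5,407/15,694 × $7,301,300 = 2,515,491.85.
Rounded to nearest $1: Unit PH1 $639,690; Unit 4B $1,636,210; Unit G1 $1,264,027; Unit 5B $1,245,883; Unit G2 $2,515,492. Sum = $7,301,302.
Difference $7,301,300 − $7,301,302 = −$2 applied to Unit 4B: Unit 4B becomes $1,636,208.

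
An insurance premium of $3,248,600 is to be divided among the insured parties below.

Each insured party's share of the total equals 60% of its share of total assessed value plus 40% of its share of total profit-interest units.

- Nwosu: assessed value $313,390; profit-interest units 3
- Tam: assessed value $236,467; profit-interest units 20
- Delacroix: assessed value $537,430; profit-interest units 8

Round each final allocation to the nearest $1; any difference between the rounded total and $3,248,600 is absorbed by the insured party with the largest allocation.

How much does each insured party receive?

Nwosu: $687,561 · Tam: $1,262,259 · Delacroix: $1,298,780

Totals — assessed value 1,087,287, profit-interest units 31.
Composite weights (60% assessed value + 40% profit-interest units): Nwosu 0.2116; Tam 0.3886; Delacroix 0.3998.
Pro-rata amounts: Nwosu 687,560.92; Tam 1,262,258.56; Delacroix 1,298,780.52.
After rounding ($1): Nwosu $687,561; Tam $1,262,259; Delacroix $1,298,781. Sum = $3,248,601.
Difference $3,248,600 − $3,248,601 = −$1 applied to largest allocation (Delacroix): Delacroix becomes $1,298,780.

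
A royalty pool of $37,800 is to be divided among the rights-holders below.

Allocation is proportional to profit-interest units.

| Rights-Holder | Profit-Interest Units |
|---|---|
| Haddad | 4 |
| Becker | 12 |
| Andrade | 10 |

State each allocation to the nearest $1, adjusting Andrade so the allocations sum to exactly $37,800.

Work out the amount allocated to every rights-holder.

Haddad: $5,815 · Becker: $17,446 · Andrade: $14,539

Profit-interest units total: 26.
Proportional shares: Haddad 4/26 × $37,800 = 5,815.38; Becker 12/26 × $37,800 = 17,446.15; Andrade 10/26 × $37,800 = 14,538.46.
At nearest $1: Haddad $5,815; Becker $17,446; Andrade $14,538. Sum = $37,799.
Difference $37,800 − $37,799 = +$1 applied to Andrade: Andrade becomes $14,539.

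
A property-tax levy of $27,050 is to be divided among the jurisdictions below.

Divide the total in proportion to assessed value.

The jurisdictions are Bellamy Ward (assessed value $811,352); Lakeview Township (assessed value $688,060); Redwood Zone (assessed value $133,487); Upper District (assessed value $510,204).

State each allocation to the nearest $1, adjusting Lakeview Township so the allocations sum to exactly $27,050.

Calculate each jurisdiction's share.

Total assessed value = 2,143,103.
Pro-rata amounts: Bellamy Ward 811,352/2,143,103 × $27,050 = 10,240.79; Lakeview Township 688,060/2,143,103 × $27,050 = 8,684.61; Redwood Zone 133,487/2,143,103 × $27,050 = 1,684.86; Upper District 510,204/2,143,103 × $27,050 = 6,439.74.
At nearest $1: Bellamy Ward $10,241; Lakeview Township $8,685; Redwood Zone $1,685; Upper District $6,440. Sum = $27,051.
Difference $27,050 − $27,051 = −$1 applied to Lakeview Township: Lakeview Township becomes $8,684.

Bellamy Ward: $10,241 · Lakeview Township: $8,684 · Redwood Zone: $1,685 · Upper District: $6,440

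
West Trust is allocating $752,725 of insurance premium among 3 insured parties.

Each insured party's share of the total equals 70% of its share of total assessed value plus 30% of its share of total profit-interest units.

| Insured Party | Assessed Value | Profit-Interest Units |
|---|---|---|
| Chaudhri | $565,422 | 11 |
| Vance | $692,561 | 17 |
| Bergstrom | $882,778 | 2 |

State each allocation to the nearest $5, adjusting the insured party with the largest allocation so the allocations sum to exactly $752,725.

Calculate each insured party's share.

Totals — assessed value 2,140,761, profit-interest units 30.
Composite weights (70% assessed value + 30% profit-interest units): Chaudhri 0.2949; Vance 0.3965; Bergstrom 0.3087.
Raw shares: Chaudhri 221,967.59; Vance 298,423.93; Bergstrom 232,333.47.
Rounded to nearest $5: Chaudhri $221,970; Vance $298,425; Bergstrom $232,335. Sum = $752,730.
Difference $752,725 − $752,730 = −$5 applied to largest allocation (Vance): Vance becomes $298,420.

Chaudhri: $221,970; Vance: $298,420; Bergstrom: $232,335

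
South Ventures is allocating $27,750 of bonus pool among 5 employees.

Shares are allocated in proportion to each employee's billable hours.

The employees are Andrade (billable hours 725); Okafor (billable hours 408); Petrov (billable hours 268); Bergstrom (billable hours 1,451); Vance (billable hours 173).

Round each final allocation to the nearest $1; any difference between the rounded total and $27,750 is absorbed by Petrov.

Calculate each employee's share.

Total billable hours = 3,025.
Proportional shares: Andrade 725/3,025 × $27,750 = 6,650.83; Okafor 408/3,025 × $27,750 = 3,742.81; Petrov 268/3,025 × $27,750 = 2,458.51; Bergstrom 1,451/3,025 × $27,750 = 13,310.83; Vance 173/3,025 × $27,750 = 1,587.02.
After rounding ($1): Andrade $6,651; Okafor $3,743; Petrov $2,459; Bergstrom $13,311; Vance $1,587. Sum = $27,751.
Difference $27,750 − $27,751 = −$1 applied to Petrov: Petrov becomes $2,458.

Andrade: $6,651 · Okafor: $3,743 · Petrov: $2,458 · Bergstrom: $13,311 · Vance: $1,587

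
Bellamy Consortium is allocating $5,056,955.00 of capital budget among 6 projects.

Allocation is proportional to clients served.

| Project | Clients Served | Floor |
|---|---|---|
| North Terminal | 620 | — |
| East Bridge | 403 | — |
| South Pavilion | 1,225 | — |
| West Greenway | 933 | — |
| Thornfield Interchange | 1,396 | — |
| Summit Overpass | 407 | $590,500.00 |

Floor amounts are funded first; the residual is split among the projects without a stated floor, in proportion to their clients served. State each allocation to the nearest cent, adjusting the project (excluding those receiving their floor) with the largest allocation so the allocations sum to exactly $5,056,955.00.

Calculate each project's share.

North Terminal: $605,025.58; East Bridge: $393,266.63; South Pavilion: $1,195,413.45; West Greenway: $910,465.92; Thornfield Interchange: $1,362,283.42; Summit Overpass: $590,500.00

Guaranteed amounts: Summit Overpass $590,500.00. Balance $4,466,455.00.
Balance split over remaining clients served 4,577: North Terminal 605,025.5844 → $605,025.58; East Bridge 393,266.6299 → $393,266.63; South Pavilion 1,195,413.4531 → $1,195,413.45; West Greenway 910,465.9198 → $910,465.92; Thornfield Interchange 1,362,283.4127 → $1,362,283.41.
Rounding difference +$0.01 applied to Thornfield Interchange → $1,362,283.42.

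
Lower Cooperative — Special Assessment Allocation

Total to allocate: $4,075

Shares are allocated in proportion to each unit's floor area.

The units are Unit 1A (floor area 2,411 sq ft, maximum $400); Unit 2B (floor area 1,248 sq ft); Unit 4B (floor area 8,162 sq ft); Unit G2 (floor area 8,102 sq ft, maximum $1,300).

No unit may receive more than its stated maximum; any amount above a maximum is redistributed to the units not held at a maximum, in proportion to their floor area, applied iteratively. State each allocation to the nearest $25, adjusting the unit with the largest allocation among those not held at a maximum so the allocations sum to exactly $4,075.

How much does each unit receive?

Unit 1A: $400 | Unit 2B: $325 | Unit 4B: $2,050 | Unit G2: $1,300

Combined floor area = 19,923.
Proportional shares (ignoring caps): Unit 1A 493.14; Unit 2B 255.26; Unit 4B 1,669.43; Unit G2 1,657.16.
Held at cap: Unit 1A ($400), Unit G2 ($1,300); remaining pool $2,375 reallocated over remaining floor area 9,410.
Redistributed shares: Unit 2B 314.98 → $325; Unit 4B 2,060.02 → $2,050.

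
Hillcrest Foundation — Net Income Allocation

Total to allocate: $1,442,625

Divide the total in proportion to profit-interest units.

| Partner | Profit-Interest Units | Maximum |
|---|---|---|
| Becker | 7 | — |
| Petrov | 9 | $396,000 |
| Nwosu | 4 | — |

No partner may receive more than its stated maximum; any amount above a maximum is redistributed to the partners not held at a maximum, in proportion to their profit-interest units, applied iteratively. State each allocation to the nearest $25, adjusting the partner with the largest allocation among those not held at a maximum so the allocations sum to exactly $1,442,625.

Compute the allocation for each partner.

Becker: $666,025 · Petrov: $396,000 · Nwosu: $380,600

Combined profit-interest units = 20.
Proportional shares (ignoring caps): Becker 504,918.75; Petrov 649,181.25; Nwosu 288,525.00.
Capped: Petrov ($396,000); residual $1,046,625 reallocated over remaining profit-interest units 11.
Remaining shares: Becker 666,034.09 → $666,025; Nwosu 380,590.91 → $380,600.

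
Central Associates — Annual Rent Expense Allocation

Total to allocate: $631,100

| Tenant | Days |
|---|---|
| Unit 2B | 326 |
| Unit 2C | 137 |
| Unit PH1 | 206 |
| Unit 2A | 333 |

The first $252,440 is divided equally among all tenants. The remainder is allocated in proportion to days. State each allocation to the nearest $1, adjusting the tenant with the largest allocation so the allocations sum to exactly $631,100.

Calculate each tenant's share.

Unit 2B: $186,307; Unit 2C: $114,883; Unit PH1: $140,958; Unit 2A: $188,952

Equal tier: $252,440 ÷ 4 = $63,110 apiece.
Remainder $378,660 by days (total 1,002): Unit 2B 123,196.77 → $123,197; Unit 2C 51,772.87 → $51,773; Unit PH1 77,848.26 → $77,848; Unit 2A 125,842.10 → $125,842.
Totals: Unit 2B $63,110 + $123,197 = $186,307; Unit 2C $63,110 + $51,773 = $114,883; Unit PH1 $63,110 + $77,848 = $140,958; Unit 2A $63,110 + $125,842 = $188,952.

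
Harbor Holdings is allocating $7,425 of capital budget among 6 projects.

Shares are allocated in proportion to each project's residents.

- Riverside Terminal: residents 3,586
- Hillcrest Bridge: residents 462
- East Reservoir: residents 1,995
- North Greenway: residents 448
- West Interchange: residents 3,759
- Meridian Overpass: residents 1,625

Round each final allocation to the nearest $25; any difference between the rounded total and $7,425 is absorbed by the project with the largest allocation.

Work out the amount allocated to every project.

Riverside Terminal: $2,250 · Hillcrest Bridge: $300 · East Reservoir: $1,250 · North Greenway: $275 · West Interchange: $2,325 · Meridian Overpass: $1,025

Combined residents = 11,875.
Pro-rata amounts: Riverside Terminal 3,586/11,875 × $7,425 = 2,242.19; Hillcrest Bridge 462/11,875 × $7,425 = 288.87; East Reservoir 1,995/11,875 × $7,425 = 1,247.40; North Greenway 448/11,875 × $7,425 = 280.12; West Interchange 3,759/11,875 × $7,425 = 2,350.36; Meridian Overpass 1,625/11,875 × $7,425 = 1,016.05.
At nearest $25: Riverside Terminal $2,250; Hillcrest Bridge $300; East Reservoir $1,250; North Greenway $275; West Interchange $2,350; Meridian Overpass $1,025. Sum = $7,450.
Difference $7,425 − $7,450 = −$25 applied to largest allocation (West Interchange): West Interchange becomes $2,325.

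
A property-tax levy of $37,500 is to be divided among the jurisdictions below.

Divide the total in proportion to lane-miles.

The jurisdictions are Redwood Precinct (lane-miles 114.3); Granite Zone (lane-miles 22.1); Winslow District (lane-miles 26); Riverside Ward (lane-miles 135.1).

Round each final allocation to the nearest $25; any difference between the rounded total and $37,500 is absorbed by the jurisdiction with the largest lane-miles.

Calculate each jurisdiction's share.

Sum of lane-miles: 297.5.
Proportional shares: Redwood Precinct 114.3/297.5 × $37,500 = 14,407.56; Granite Zone 22.1/297.5 × $37,500 = 2,785.71; Winslow District 26/297.5 × $37,500 = 3,277.31; Riverside Ward 135.1/297.5 × $37,500 = 17,029.41.
Rounded to nearest $25: Redwood Precinct $14,400; Granite Zone $2,775; Winslow District $3,275; Riverside Ward $17,025. Sum = $37,475.
Difference $37,500 − $37,475 = +$25 applied to largest lane-miles (Riverside Ward): Riverside Ward becomes $17,050.

Redwood Precinct: $14,400 | Granite Zone: $2,775 | Winslow District: $3,275 | Riverside Ward: $17,050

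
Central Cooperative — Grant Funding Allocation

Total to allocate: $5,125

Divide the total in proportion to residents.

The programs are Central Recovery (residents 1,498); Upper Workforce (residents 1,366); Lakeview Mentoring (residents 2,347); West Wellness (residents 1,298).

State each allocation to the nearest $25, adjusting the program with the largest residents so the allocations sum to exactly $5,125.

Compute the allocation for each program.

Central Recovery: $1,175; Upper Workforce: $1,075; Lakeview Mentoring: $1,850; West Wellness: $1,025

Combined residents = 1,498 + 1,366 + 2,347 + 1,298 = 6,509.
Unrounded shares: Central Recovery 1,179.48; Upper Workforce 1,075.55; Lakeview Mentoring 1,847.96; West Wellness 1,022.01.
Rounded to nearest $25: Central Recovery $1,175; Upper Workforce $1,075; Lakeview Mentoring $1,850; West Wellness $1,025. Sum = $5,125.
Sum already equals the total — no adjustment.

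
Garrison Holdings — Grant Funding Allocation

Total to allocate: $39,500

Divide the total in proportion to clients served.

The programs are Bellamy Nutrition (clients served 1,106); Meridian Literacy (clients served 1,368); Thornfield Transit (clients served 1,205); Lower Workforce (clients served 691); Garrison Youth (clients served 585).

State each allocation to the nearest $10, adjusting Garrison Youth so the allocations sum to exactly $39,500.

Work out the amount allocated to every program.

Bellamy Nutrition: $8,820 | Meridian Literacy: $10,910 | Thornfield Transit: $9,610 | Lower Workforce: $5,510 | Garrison Youth: $4,650

Total clients served = 4,955.
Pro-rata amounts: Bellamy Nutrition 1,106/4,955 × $39,500 = 8,816.75; Meridian Literacy 1,368/4,955 × $39,500 = 10,905.35; Thornfield Transit 1,205/4,955 × $39,500 = 9,605.95; Lower Workforce 691/4,955 × $39,500 = 5,508.48; Garrison Youth 585/4,955 × $39,500 = 4,663.47.
After rounding ($10): Bellamy Nutrition $8,820; Meridian Literacy $10,910; Thornfield Transit $9,610; Lower Workforce $5,510; Garrison Youth $4,660. Sum = $39,510.
Difference $39,500 − $39,510 = −$10 applied to Garrison Youth: Garrison Youth becomes $4,650.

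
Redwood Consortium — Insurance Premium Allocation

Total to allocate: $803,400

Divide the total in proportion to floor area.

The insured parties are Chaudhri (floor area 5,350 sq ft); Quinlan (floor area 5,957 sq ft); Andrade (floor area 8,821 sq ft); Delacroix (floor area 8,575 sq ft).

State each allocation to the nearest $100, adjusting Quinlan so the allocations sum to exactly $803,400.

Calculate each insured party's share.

Chaudhri: $149,700 · Quinlan: $166,800 · Andrade: $246,900 · Delacroix: $240,000

Sum of floor area: 28,703.
Pro-rata amounts: Chaudhri 5,350/28,703 × $803,400 = 149,747.06; Quinlan 5,957/28,703 × $803,400 = 166,737.06; Andrade 8,821/28,703 × $803,400 = 246,900.72; Delacroix 8,575/28,703 × $803,400 = 240,015.16.
After rounding ($100): Chaudhri $149,700; Quinlan $166,700; Andrade $246,900; Delacroix $240,000. Sum = $803,300.
Difference $803,400 − $803,300 = +$100 applied to Quinlan: Quinlan becomes $166,800.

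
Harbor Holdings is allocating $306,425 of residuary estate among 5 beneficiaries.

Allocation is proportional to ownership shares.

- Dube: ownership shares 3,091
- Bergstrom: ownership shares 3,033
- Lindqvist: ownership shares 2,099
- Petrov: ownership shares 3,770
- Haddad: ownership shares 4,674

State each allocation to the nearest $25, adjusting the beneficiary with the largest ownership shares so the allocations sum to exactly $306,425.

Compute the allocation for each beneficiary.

Dube: $56,825 | Bergstrom: $55,750 | Lindqvist: $38,600 | Petrov: $69,300 | Haddad: $85,950

Total ownership shares = 3,091 + 3,033 + 2,099 + 3,770 + 4,674 = 16,667.
Raw shares: Dube 56,828.44; Bergstrom 55,762.11; Lindqvist 38,590.39; Petrov 69,311.95; Haddad 85,932.11.
At nearest $25: Dube $56,825; Bergstrom $55,750; Lindqvist $38,600; Petrov $69,300; Haddad $85,925. Sum = $306,400.
Difference $306,425 − $306,400 = +$25 applied to largest ownership shares (Haddad): Haddad becomes $85,950.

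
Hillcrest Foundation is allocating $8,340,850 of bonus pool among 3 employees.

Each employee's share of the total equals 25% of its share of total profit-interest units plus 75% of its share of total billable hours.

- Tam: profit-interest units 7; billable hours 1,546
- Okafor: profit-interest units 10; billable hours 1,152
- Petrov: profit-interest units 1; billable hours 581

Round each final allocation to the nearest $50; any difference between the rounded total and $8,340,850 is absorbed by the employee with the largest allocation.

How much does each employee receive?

Tam: $3,760,400; Okafor: $3,356,200; Petrov: $1,224,250

Profit-interest units total 18; billable hours total 3,279.
Combined weights (25% profit-interest units + 75% billable hours): Tam 0.4508; Okafor 0.4024; Petrov 0.1468.
Pro-rata amounts: Tam 3,760,356.53; Okafor 3,356,223.39; Petrov 1,224,270.08.
After rounding ($50): Tam $3,760,350; Okafor $3,356,200; Petrov $1,224,250. Sum = $8,340,800.
Difference $8,340,850 − $8,340,800 = +$50 applied to largest allocation (Tam): Tam becomes $3,760,400.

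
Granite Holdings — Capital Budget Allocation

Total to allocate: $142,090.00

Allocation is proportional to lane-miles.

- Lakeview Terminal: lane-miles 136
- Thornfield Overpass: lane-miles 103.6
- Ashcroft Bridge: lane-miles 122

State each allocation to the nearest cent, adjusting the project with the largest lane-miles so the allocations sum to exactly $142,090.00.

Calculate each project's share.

Combined lane-miles = 136 + 103.6 + 122 = 361.6.
Pro-rata amounts: Lakeview Terminal 53,440.9292; Thornfield Overpass 40,709.4137; Ashcroft Bridge 47,939.6571.
After rounding (cent): Lakeview Terminal $53,440.93; Thornfield Overpass $40,709.41; Ashcroft Bridge $47,939.66. Sum = $142,090.00.
Rounded total matches; no reconciliation needed.

Lakeview Terminal: $53,440.93 · Thornfield Overpass: $40,709.41 · Ashcroft Bridge: $47,939.66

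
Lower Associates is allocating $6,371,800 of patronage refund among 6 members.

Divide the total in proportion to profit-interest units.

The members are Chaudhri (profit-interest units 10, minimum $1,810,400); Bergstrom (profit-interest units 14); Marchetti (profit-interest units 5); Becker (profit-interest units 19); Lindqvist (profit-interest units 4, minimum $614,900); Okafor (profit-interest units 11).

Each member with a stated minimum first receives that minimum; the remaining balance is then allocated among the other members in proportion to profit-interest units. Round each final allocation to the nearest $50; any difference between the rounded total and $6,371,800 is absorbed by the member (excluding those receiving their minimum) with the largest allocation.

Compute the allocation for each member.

Chaudhri: $1,810,400 | Bergstrom: $1,127,550 | Marchetti: $402,700 | Becker: $1,530,300 | Lindqvist: $614,900 | Okafor: $885,950

Minimums first: Chaudhri $1,810,400; Lindqvist $614,900. Balance $3,946,500.
Balance split over remaining profit-interest units 49: Bergstrom 1,127,571.43 → $1,127,550; Marchetti 402,704.08 → $402,700; Becker 1,530,275.51 → $1,530,300; Okafor 885,948.98 → $885,950.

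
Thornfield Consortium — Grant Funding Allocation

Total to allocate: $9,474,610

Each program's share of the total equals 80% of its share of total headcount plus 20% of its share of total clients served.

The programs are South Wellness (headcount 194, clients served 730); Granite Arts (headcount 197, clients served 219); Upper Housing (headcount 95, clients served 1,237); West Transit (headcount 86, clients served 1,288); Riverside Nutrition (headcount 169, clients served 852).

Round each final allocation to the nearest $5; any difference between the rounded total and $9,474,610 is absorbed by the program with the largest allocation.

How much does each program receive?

Totals — headcount 741, clients served 4,326.
Combined weights (80% headcount + 20% clients served): South Wellness 0.2432; Granite Arts 0.2228; Upper Housing 0.1598; West Transit 0.1524; Riverside Nutrition 0.2218.
Pro-rata amounts: South Wellness 2,304,188.35; Granite Arts 2,111,041.52; Upper Housing 1,513,599.19; West Transit 1,443,877.78; Riverside Nutrition 2,101,903.16.
At nearest $5: South Wellness $2,304,190; Granite Arts $2,111,040; Upper Housing $1,513,600; West Transit $1,443,880; Riverside Nutrition $2,101,905. Sum = $9,474,615.
Difference $9,474,610 − $9,474,615 = −$5 applied to largest allocation (South Wellness): South Wellness becomes $2,304,185.

South Wellness: $2,304,185 · Granite Arts: $2,111,040 · Upper Housing: $1,513,600 · West Transit: $1,443,880 · Riverside Nutrition: $2,101,905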